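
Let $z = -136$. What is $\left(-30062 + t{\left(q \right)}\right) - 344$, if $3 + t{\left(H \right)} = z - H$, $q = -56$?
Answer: $-30489$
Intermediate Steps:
$t{\left(H \right)} = -139 - H$ ($t{\left(H \right)} = -3 - \left(136 + H\right) = -139 - H$)
$\left(-30062 + t{\left(q \right)}\right) - 344 = \left(-30062 - 83\right) - 344 = -30145 - 344 = -30489$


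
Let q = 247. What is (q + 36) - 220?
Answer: 63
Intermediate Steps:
(q + 36) - 220 = (247 + 36) - 220 = 283 - 220 = 63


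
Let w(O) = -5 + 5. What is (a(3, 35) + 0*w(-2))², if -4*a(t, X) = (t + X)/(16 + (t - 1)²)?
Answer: 361/1600 ≈ 0.22563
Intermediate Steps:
w(O) = 0
a(t, X) = -(X + t)/(4*(16 + (-1 + t)²)) (a(t, X) = -(t + X)/(4*(16 + (t - 1)²)) = -(X + t)/(4*(16 + (-1 + t)²)))
(a(3, 35) + 0*w(-2))² = ((-1*35 - 1*3)/(4*(16 + (-1 + 3)²)) + 0*0)² = ((-35 - 3)/(4*(16 + 2²)) + 0)² = ((¼)*(-38)/(16 + 4) + 0)² = ((¼)*(-38)/20 + 0)² = ((¼)*(1/20)*(-38) + 0)² = (-19/40 + 0)² = (-19/40)² = 361/1600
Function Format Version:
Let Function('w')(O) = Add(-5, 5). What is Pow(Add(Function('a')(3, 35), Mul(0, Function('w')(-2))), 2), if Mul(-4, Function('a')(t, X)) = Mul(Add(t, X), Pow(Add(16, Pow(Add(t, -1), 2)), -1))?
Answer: Rational(361, 1600) ≈ 0.22563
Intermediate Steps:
Function('w')(O) = 0
Function('a')(t, X) = Mul(Rational(-1, 4), Pow(Add(16, Pow(Add(-1, t), 2)), -1), Add(X, t)) (Function('a')(t, X) = Mul(Rational(-1, 4), Mul(Add(t, X), Pow(Add(16, Pow(Add(t, -1), 2)), -1))) = Mul(Rational(-1, 4), Mul(Add(X, t), Pow(Add(16, Pow(Add(-1, t), 2)), -1))) = Mul(Rational(-1, 4), Mul(Pow(Add(16, Pow(Add(-1, t), 2)), -1), Add(X, t))) = Mul(Rational(-1, 4), Pow(Add(16, Pow(Add(-1, t), 2)), -1), Add(X, t)))
Pow(Add(Function('a')(3, 35), Mul(0, Function('w')(-2))), 2) = Pow(Add(Mul(Rational(1, 4), Pow(Add(16, Pow(Add(-1, 3), 2)), -1), Add(Mul(-1, 35), Mul(-1, 3))), Mul(0, 0)), 2) = Pow(Add(Mul(Rational(1, 4), Pow(Add(16, Pow(2, 2)), -1), Add(-35, -3)), 0), 2) = Pow(Add(Mul(Rational(1, 4), Pow(Add(16, 4), -1), -38), 0), 2) = Pow(Add(Mul(Rational(1, 4), Pow(20, -1), -38), 0), 2) = Pow(Add(Mul(Rational(1, 4), Rational(1, 20), -38), 0), 2) = Pow(Add(Rational(-19, 40), 0), 2) = Pow(Rational(-19, 40), 2) = Rational(361, 1600)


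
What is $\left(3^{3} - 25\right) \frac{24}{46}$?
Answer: $\frac{24}{23} \approx 1.0435$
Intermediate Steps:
$\left(3^{3} - 25\right) \frac{24}{46} = \left(27 - 25\right) 24 \cdot \frac{1}{46} = 2 \cdot \frac{12}{23} = \frac{24}{23}$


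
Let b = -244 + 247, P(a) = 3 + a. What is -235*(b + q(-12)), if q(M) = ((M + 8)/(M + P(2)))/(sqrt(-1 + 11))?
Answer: -705 - 94*sqrt(10)/7 ≈ -747.46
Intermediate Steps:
q(M) = sqrt(10)*(8 + M)/(10*(5 + M)) (q(M) = ((M + 8)/(M + (3 + 2)))/(sqrt(-1 + 11)) = ((8 + M)/(M + 5))/(sqrt(10)) = ((8 + M)/(5 + M))*(sqrt(10)/10) = sqrt(10)*(8 + M)/(10*(5 + M)))
b = 3
-235*(b + q(-12)) = -235*(3 + sqrt(10)*(8 - 12)/(10*(5 - 12))) = -235*(3 + (1/10)*sqrt(10)*(-4)/(-7)) = -235*(3 + (1/10)*sqrt(10)*(-1/7)*(-4)) = -235*(3 + 2*sqrt(10)/35) = -705 - 94*sqrt(10)/7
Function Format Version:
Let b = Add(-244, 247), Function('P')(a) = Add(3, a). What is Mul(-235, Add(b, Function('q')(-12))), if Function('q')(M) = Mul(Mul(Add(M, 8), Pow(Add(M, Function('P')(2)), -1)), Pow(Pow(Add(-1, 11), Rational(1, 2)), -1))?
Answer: Add(-705, Mul(Rational(-94, 7), Pow(10, Rational(1, 2)))) ≈ -747.46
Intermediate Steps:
Function('q')(M) = Mul(Rational(1, 10), Pow(10, Rational(1, 2)), Pow(Add(5, M), -1), Add(8, M)) (Function('q')(M) = Mul(Mul(Add(M, 8), Pow(Add(M, Add(3, 2)), -1)), Pow(Pow(Add(-1, 11), Rational(1, 2)), -1)) = Mul(Mul(Add(8, M), Pow(Add(M, 5), -1)), Pow(Pow(10, Rational(1, 2)), -1)) = Mul(Mul(Add(8, M), Pow(Add(5, M), -1)), Mul(Rational(1, 10), Pow(10, Rational(1, 2)))) = Mul(Mul(Pow(Add(5, M), -1), Add(8, M)), Mul(Rational(1, 10), Pow(10, Rational(1, 2)))) = Mul(Rational(1, 10), Pow(10, Rational(1, 2)), Pow(Add(5, M), -1), Add(8, M)))
b = 3
Mul(-235, Add(b, Function('q')(-12))) = Mul(-235, Add(3, Mul(Rational(1, 10), Pow(10, Rational(1, 2)), Pow(Add(5, -12), -1), Add(8, -12)))) = Mul(-235, Add(3, Mul(Rational(1, 10), Pow(10, Rational(1, 2)), Pow(-7, -1), -4))) = Mul(-235, Add(3, Mul(Rational(1, 10), Pow(10, Rational(1, 2)), Rational(-1, 7), -4))) = Mul(-235, Add(3, Mul(Rational(2, 35), Pow(10, Rational(1, 2))))) = Add(-705, Mul(Rational(-94, 7), Pow(10, Rational(1, 2))))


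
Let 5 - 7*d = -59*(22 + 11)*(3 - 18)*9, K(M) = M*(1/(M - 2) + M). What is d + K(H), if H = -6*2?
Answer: -261826/7 ≈ -37404.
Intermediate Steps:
H = -12
K(M) = M*(M + 1/(-2 + M)) (K(M) = M*(1/(-2 + M) + M) = M*(M + 1/(-2 + M)))
d = -262840/7 (d = 5/7 - (-59*(22 + 11)*(3 - 18))*9/7 = 5/7 - (-1947*(-15))*9/7 = 5/7 - (-59*(-495))*9/7 = 5/7 - 29205*9/7 = 5/7 - 1/7*262845 = 5/7 - 262845/7 = -262840/7 ≈ -37549.)
d + K(H) = -262840/7 - 12*(1 + (-12)**2 - 2*(-12))/(-2 - 12) = -262840/7 - 12*(1 + 144 + 24)/(-14) = -262840/7 - 12*(-1/14)*169 = -262840/7 + 1014/7 = -261826/7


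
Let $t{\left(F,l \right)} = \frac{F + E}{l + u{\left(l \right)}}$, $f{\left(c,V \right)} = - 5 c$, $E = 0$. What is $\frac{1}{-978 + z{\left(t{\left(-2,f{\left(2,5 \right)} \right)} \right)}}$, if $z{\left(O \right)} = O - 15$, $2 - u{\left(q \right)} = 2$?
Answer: $- \frac{5}{4964} \approx -0.0010073$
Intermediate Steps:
$u{\left(q \right)} = 0$ ($u{\left(q \right)} = 2 - 2 = 0$)
$t{\left(F,l \right)} = \frac{F}{l}$ ($t{\left(F,l \right)} = \frac{F + 0}{l + 0} = \frac{F}{l}$)
$z{\left(O \right)} = -15 + O$ ($z{\left(O \right)} = O - 15 = -15 + O$)
$\frac{1}{-978 + z{\left(t{\left(-2,f{\left(2,5 \right)} \right)} \right)}} = \frac{1}{-978 - \left(15 + \frac{2}{\left(-5\right) 2}\right)} = \frac{1}{-978 - \left(15 + \frac{2}{-10}\right)} = \frac{1}{-978 - \frac{74}{5}} = \frac{1}{- \frac{4964}{5}} = - \frac{5}{4964}$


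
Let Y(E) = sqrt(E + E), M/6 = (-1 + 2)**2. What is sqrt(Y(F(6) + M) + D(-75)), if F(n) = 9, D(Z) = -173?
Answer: sqrt(-173 + sqrt(30)) ≈ 12.943*I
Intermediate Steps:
M = 6 (M = 6*(-1 + 2)**2 = 6*1**2 = 6*1 = 6)
Y(E) = sqrt(2)*sqrt(E) (Y(E) = sqrt(2*E) = sqrt(2)*sqrt(E))
sqrt(Y(F(6) + M) + D(-75)) = sqrt(sqrt(2)*sqrt(9 + 6) - 173) = sqrt(sqrt(2)*sqrt(15) - 173) = sqrt(sqrt(30) - 173) = sqrt(-173 + sqrt(30))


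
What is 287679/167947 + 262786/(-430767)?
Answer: 79788499451/72346025349 ≈ 1.1029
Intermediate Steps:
287679/167947 + 262786/(-430767) = 287679*(1/167947) + 262786*(-1/430767) = 287679/167947 - 262786/430767 = 79788499451/72346025349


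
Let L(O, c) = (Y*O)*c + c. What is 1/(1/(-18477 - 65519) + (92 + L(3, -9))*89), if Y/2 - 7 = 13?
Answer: -83996/7453217069 ≈ -1.1270e-5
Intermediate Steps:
Y = 40 (Y = 14 + 2*13 = 14 + 26 = 40)
L(O, c) = c + 40*O*c (L(O, c) = (40*O)*c + c = 40*O*c + c = c + 40*O*c)
1/(1/(-18477 - 65519) + (92 + L(3, -9))*89) = 1/(1/(-18477 - 65519) + (92 - 9*(1 + 40*3))*89) = 1/(1/(-83996) + (92 - 9*(1 + 120))*89) = 1/(-1/83996 + (92 - 9*121)*89) = 1/(-1/83996 + (92 - 1089)*89) = 1/(-1/83996 - 997*89) = 1/(-1/83996 - 88733) = 1/(-7453217069/83996) = -83996/7453217069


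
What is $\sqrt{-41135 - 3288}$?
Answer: $i \sqrt{44423} \approx 210.77 i$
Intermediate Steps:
$\sqrt{-41135 - 3288} = \sqrt{-44423} = i \sqrt{44423}$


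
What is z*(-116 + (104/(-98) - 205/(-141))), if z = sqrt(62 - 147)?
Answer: -798731*I*sqrt(85)/6909 ≈ -1065.8*I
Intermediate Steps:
z = I*sqrt(85) (z = sqrt(-85) = I*sqrt(85) ≈ 9.2195*I)
z*(-116 + (104/(-98) - 205/(-141))) = (I*sqrt(85))*(-116 + (104/(-98) - 205/(-141))) = (I*sqrt(85))*(-116 + (104*(-1/98) - 205*(-1/141))) = (I*sqrt(85))*(-116 + (-52/49 + 205/141)) = (I*sqrt(85))*(-116 + 2713/6909) = (I*sqrt(85))*(-798731/6909) = -798731*I*sqrt(85)/6909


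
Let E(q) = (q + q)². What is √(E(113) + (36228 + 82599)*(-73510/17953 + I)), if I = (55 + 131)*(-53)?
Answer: 2*I*√94423357164811805/17953 ≈ 34232.0*I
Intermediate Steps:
E(q) = 4*q² (E(q) = (2*q)² = 4*q²)
I = -9858 (I = 186*(-53) = -9858)
√(E(113) + (36228 + 82599)*(-73510/17953 + I)) = √(4*113² + (36228 + 82599)*(-73510/17953 - 9858)) = √(4*12769 + 118827*(-73510*1/17953 - 9858)) = √(51076 + 118827*(-73510/17953 - 9858)) = √(51076 + 118827*(-177054184/17953)) = √(51076 - 21038817522168/17953) = √(-21037900554740/17953) = 2*I*√94423357164811805/17953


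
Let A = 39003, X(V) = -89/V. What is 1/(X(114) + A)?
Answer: 114/4446253 ≈ 2.5640e-5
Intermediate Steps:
1/(X(114) + A) = 1/(-89/114 + 39003) = 1/(4446253/114) = 114/4446253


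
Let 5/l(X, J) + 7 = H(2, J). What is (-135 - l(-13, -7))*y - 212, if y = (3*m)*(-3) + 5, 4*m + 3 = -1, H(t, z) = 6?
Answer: -2032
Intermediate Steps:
m = -1 (m = -¾ + (¼)*(-1) = -¾ - ¼ = -1)
l(X, J) = -5 (l(X, J) = 5/(-7 + 6) = 5/(-1) = 5*(-1) = -5)
y = 14 (y = (3*(-1))*(-3) + 5 = -3*(-3) + 5 = 9 + 5 = 14)
(-135 - l(-13, -7))*y - 212 = (-135 - 1*(-5))*14 - 212 = (-135 + 5)*14 - 212 = -130*14 - 212 = -1820 - 212 = -2032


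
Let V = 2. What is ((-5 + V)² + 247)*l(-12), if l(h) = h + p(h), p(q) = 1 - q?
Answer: 256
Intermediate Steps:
l(h) = 1 (l(h) = h + (1 - h) = 1)
((-5 + V)² + 247)*l(-12) = ((-5 + 2)² + 247)*1 = ((-3)² + 247)*1 = (9 + 247)*1 = 256*1 = 256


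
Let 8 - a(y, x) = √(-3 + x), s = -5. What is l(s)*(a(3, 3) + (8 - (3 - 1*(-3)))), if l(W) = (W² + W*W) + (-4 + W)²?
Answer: 1310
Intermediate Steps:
l(W) = (-4 + W)² + 2*W² (l(W) = (W² + W²) + (-4 + W)² = 2*W² + (-4 + W)² = (-4 + W)² + 2*W²)
a(y, x) = 8 - √(-3 + x)
l(s)*(a(3, 3) + (8 - (3 - 1*(-3)))) = ((-4 - 5)² + 2*(-5)²)*((8 - √(-3 + 3)) + (8 - (3 - 1*(-3)))) = ((-9)² + 2*25)*((8 - √0) + (8 - (3 + 3))) = (81 + 50)*((8 - 1*0) + (8 - 1*6)) = 131*((8 + 0) + (8 - 6)) = 131*(8 + 2) = 131*10 = 1310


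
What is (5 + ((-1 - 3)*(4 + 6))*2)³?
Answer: -421875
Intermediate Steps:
(5 + ((-1 - 3)*(4 + 6))*2)³ = (5 - 4*10*2)³ = (5 - 40*2)³ = (5 - 80)³ = (-75)³ = -421875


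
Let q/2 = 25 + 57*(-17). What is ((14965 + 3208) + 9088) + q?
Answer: 25373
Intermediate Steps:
q = -1888 (q = 2*(25 + 57*(-17)) = 2*(25 - 969) = 2*(-944) = -1888)
((14965 + 3208) + 9088) + q = ((14965 + 3208) + 9088) - 1888 = (18173 + 9088) - 1888 = 27261 - 1888 = 25373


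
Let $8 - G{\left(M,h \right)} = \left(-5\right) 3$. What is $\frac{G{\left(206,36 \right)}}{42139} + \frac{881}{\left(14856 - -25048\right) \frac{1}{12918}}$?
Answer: $\frac{239787339577}{840757328} \approx 285.2$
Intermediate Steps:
$G{\left(M,h \right)} = 23$ ($G{\left(M,h \right)} = 8 - \left(-5\right) 3 = 8 - -15 = 8 + 15 = 23$)
$\frac{G{\left(206,36 \right)}}{42139} + \frac{881}{\left(14856 - -25048\right) \frac{1}{12918}} = \frac{23}{42139} + \frac{881}{\left(14856 - -25048\right) \frac{1}{12918}} = 23 \cdot \frac{1}{42139} + \frac{881}{\left(14856 + 25048\right) \frac{1}{12918}} = \frac{23}{42139} + \frac{881}{39904 \cdot \frac{1}{12918}} = \frac{23}{42139} + \frac{881}{\frac{19952}{6459}} = \frac{23}{42139} + 881 \cdot \frac{6459}{19952} = \frac{23}{42139} + \frac{5690379}{19952} = \frac{239787339577}{840757328}$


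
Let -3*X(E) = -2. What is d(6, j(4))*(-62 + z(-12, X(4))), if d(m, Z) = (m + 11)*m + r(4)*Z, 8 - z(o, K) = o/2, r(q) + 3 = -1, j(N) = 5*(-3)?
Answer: -7776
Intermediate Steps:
j(N) = -15
r(q) = -4 (r(q) = -3 - 1 = -4)
X(E) = ⅔ (X(E) = -⅓*(-2) = ⅔)
z(o, K) = 8 - o/2
d(m, Z) = -4*Z + m*(11 + m) (d(m, Z) = (m + 11)*m - 4*Z = (11 + m)*m - 4*Z = m*(11 + m) - 4*Z = -4*Z + m*(11 + m))
d(6, j(4))*(-62 + z(-12, X(4))) = (6² - 4*(-15) + 11*6)*(-62 + (8 - ½*(-12))) = (36 + 60 + 66)*(-62 + (8 + 6)) = 162*(-62 + 14) = 162*(-48) = -7776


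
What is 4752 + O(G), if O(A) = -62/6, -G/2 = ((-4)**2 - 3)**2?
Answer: 14225/3 ≈ 4741.7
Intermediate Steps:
G = -338 (G = -2*((-4)**2 - 3)**2 = -2*(16 - 3)**2 = -2*13**2 = -2*169 = -338)
O(A) = -31/3 (O(A) = -62*1/6 = -31/3)
4752 + O(G) = 4752 - 31/3 = 14225/3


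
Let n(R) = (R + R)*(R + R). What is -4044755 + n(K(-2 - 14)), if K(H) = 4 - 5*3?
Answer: -4044271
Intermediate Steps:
K(H) = -11 (K(H) = 4 - 15 = -11)
n(R) = 4*R² (n(R) = (2*R)*(2*R) = 4*R²)
-4044755 + n(K(-2 - 14)) = -4044755 + 4*(-11)² = -4044755 + 4*121 = -4044755 + 484 = -4044271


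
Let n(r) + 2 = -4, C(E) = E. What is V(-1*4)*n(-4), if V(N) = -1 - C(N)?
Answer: -18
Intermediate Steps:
V(N) = -1 - N
n(r) = -6 (n(r) = -2 - 4 = -6)
V(-1*4)*n(-4) = (-1 - (-1)*4)*(-6) = (-1 - 1*(-4))*(-6) = (-1 + 4)*(-6) = 3*(-6) = -18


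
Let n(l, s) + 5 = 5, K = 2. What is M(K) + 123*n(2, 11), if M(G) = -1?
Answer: -1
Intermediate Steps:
n(l, s) = 0 (n(l, s) = -5 + 5 = 0)
M(K) + 123*n(2, 11) = -1 + 123*0 = -1 + 0 = -1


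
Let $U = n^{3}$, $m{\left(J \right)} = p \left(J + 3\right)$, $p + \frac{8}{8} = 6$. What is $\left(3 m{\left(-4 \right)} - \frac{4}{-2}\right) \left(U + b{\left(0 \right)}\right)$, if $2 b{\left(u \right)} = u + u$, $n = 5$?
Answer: $-1625$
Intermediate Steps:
$p = 5$ ($p = -1 + 6 = 5$)
$m{\left(J \right)} = 15 + 5 J$ ($m{\left(J \right)} = 5 \left(J + 3\right) = 5 \left(3 + J\right) = 15 + 5 J$)
$U = 125$ ($U = 5^{3} = 125$)
$b{\left(u \right)} = u$ ($b{\left(u \right)} = \frac{u + u}{2} = \frac{2 u}{2} = u$)
$\left(3 m{\left(-4 \right)} - \frac{4}{-2}\right) \left(U + b{\left(0 \right)}\right) = \left(3 \left(15 + 5 \left(-4\right)\right) - \frac{4}{-2}\right) \left(125 + 0\right) = \left(3 \left(15 - 20\right) - -2\right) 125 = \left(3 \left(-5\right) + 2\right) 125 = \left(-15 + 2\right) 125 = \left(-13\right) 125 = -1625$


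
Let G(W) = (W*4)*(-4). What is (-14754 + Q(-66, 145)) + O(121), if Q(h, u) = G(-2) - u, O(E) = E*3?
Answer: -14504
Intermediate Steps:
G(W) = -16*W (G(W) = (4*W)*(-4) = -16*W)
O(E) = 3*E
Q(h, u) = 32 - u (Q(h, u) = -16*(-2) - u = 32 - u)
(-14754 + Q(-66, 145)) + O(121) = (-14754 + (32 - 1*145)) + 3*121 = (-14754 + (32 - 145)) + 363 = (-14754 - 113) + 363 = -14867 + 363 = -14504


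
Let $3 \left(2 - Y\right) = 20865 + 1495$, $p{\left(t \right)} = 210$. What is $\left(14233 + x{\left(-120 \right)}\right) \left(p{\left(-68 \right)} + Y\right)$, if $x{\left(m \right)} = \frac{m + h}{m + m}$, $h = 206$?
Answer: $- \frac{9275697227}{90} \approx -1.0306 \cdot 10^{8}$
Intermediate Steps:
$x{\left(m \right)} = \frac{206 + m}{2 m}$ ($x{\left(m \right)} = \frac{m + 206}{m + m} = \frac{206 + m}{2 m}$)
$Y = - \frac{22354}{3}$ ($Y = 2 - \frac{20865 + 1495}{3} = 2 - \frac{22360}{3} = - \frac{22354}{3} \approx -7451.3$)
$\left(14233 + x{\left(-120 \right)}\right) \left(p{\left(-68 \right)} + Y\right) = \left(14233 + \frac{206 - 120}{2 \left(-120\right)}\right) \left(210 - \frac{22354}{3}\right) = \left(14233 + \frac{1}{2} \left(- \frac{1}{120}\right) 86\right) \left(- \frac{21724}{3}\right) = \left(14233 - \frac{43}{120}\right) \left(- \frac{21724}{3}\right) = \frac{1707917}{120} \left(- \frac{21724}{3}\right) = - \frac{9275697227}{90}$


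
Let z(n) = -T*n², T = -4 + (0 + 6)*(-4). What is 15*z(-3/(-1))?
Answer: 3780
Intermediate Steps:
T = -28 (T = -4 + 6*(-4) = -4 - 24 = -28)
z(n) = 28*n² (z(n) = -(-28)*n² = 28*n²)
15*z(-3/(-1)) = 15*(28*(-3/(-1))²) = 15*(28*(-3*(-1))²) = 15*(28*3²) = 15*(28*9) = 15*252 = 3780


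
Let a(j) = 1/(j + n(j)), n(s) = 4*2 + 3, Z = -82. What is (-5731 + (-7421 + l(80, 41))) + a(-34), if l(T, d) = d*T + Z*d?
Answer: -304383/23 ≈ -13234.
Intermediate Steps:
l(T, d) = -82*d + T*d (l(T, d) = d*T - 82*d = T*d - 82*d = -82*d + T*d)
n(s) = 11 (n(s) = 8 + 3 = 11)
a(j) = 1/(11 + j) (a(j) = 1/(j + 11) = 1/(11 + j))
(-5731 + (-7421 + l(80, 41))) + a(-34) = (-5731 + (-7421 + 41*(-82 + 80))) + 1/(11 - 34) = (-5731 + (-7421 + 41*(-2))) + 1/(-23) = (-5731 + (-7421 - 82)) - 1/23 = (-5731 - 7503) - 1/23 = -13234 - 1/23 = -304383/23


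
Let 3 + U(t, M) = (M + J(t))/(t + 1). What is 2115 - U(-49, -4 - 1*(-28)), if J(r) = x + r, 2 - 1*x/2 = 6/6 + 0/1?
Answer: 101641/48 ≈ 2117.5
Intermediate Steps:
x = 2 (x = 4 - 2*(6/6 + 0/1) = 4 - 2*(6*(⅙) + 0*1) = 4 - 2*(1 + 0) = 4 - 2*1 = 4 - 2 = 2)
J(r) = 2 + r
U(t, M) = -3 + (2 + M + t)/(1 + t) (U(t, M) = -3 + (M + (2 + t))/(t + 1) = -3 + (2 + M + t)/(1 + t))
2115 - U(-49, -4 - 1*(-28)) = 2115 - (-1 + (-4 - 1*(-28)) - 2*(-49))/(1 - 49) = 2115 - (-1 + (-4 + 28) + 98)/(-48) = 2115 - (-1)*(-1 + 24 + 98)/48 = 2115 - (-1)*121/48 = 2115 - 1*(-121/48) = 2115 + 121/48 = 101641/48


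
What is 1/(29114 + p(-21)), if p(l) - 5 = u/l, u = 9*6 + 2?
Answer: 3/87349 ≈ 3.4345e-5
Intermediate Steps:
u = 56 (u = 54 + 2 = 56)
p(l) = 5 + 56/l
1/(29114 + p(-21)) = 1/(29114 + (5 + 56/(-21))) = 1/(29114 + (5 + 56*(-1/21))) = 1/(29114 + (5 - 8/3)) = 1/(29114 + 7/3) = 1/(87349/3) = 3/87349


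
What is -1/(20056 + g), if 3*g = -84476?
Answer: 3/24308 ≈ 0.00012342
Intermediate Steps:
g = -84476/3 (g = (⅓)*(-84476) = -84476/3 ≈ -28159.)
-1/(20056 + g) = -1/(20056 - 84476/3) = -1/(-24308/3) = -1*(-3/24308) = 3/24308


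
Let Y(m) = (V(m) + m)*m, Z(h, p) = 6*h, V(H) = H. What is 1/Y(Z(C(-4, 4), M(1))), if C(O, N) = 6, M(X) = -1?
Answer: 1/2592 ≈ 0.00038580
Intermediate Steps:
Y(m) = 2*m² (Y(m) = (m + m)*m = (2*m)*m = 2*m²)
1/Y(Z(C(-4, 4), M(1))) = 1/(2*(6*6)²) = 1/(2*36²) = 1/(2*1296) = 1/2592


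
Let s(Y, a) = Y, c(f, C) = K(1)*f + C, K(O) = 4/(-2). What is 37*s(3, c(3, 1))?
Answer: 111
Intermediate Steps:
K(O) = -2 (K(O) = 4*(-½) = -2)
c(f, C) = C - 2*f (c(f, C) = -2*f + C = C - 2*f)
37*s(3, c(3, 1)) = 37*3 = 111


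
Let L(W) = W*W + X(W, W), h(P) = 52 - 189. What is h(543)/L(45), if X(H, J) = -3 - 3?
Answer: -137/2019 ≈ -0.067855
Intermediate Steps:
X(H, J) = -6
h(P) = -137
L(W) = -6 + W² (L(W) = W*W - 6 = W² - 6 = -6 + W²)
h(543)/L(45) = -137/(-6 + 45²) = -137/(-6 + 2025) = -137/2019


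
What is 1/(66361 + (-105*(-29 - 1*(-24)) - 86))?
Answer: 1/66800 ≈ 1.4970e-5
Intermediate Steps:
1/(66361 + (-105*(-29 - 1*(-24)) - 86)) = 1/(66361 + (-105*(-29 + 24) - 86)) = 1/(66361 + (-105*(-5) - 86)) = 1/(66361 + (525 - 86)) = 1/(66361 + 439) = 1/66800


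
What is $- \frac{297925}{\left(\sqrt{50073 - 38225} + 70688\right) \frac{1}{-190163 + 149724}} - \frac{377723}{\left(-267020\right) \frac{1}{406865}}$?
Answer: $\frac{3554714486197841039}{4765144982364} - \frac{1721112725 \sqrt{2962}}{356912964} \approx 7.4572 \cdot 10^{5}$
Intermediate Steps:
$- \frac{297925}{\left(\sqrt{50073 - 38225} + 70688\right) \frac{1}{-190163 + 149724}} - \frac{377723}{\left(-267020\right) \frac{1}{406865}} = - \frac{297925}{\left(\sqrt{11848} + 70688\right) \frac{1}{-40439}} - \frac{377723}{\left(-267020\right) \frac{1}{406865}} = - \frac{297925}{\left(2 \sqrt{2962} + 70688\right) \left(- \frac{1}{40439}\right)} - \frac{377723}{- \frac{53404}{81373}} = - \frac{297925}{\left(70688 + 2 \sqrt{2962}\right) \left(- \frac{1}{40439}\right)} - - \frac{30736453679}{53404} = - \frac{297925}{- \frac{70688}{40439} - \frac{2 \sqrt{2962}}{40439}} + \frac{30736453679}{53404} = \frac{30736453679}{53404} - \frac{297925}{- \frac{70688}{40439} - \frac{2 \sqrt{2962}}{40439}}$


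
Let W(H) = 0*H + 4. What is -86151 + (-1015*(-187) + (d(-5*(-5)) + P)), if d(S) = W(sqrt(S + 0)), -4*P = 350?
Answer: 207141/2 ≈ 1.0357e+5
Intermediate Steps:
P = -175/2 (P = -1/4*350 = -175/2 ≈ -87.500)
W(H) = 4 (W(H) = 0 + 4 = 4)
d(S) = 4
-86151 + (-1015*(-187) + (d(-5*(-5)) + P)) = -86151 + (-1015*(-187) + (4 - 175/2)) = -86151 + (189805 - 167/2) = -86151 + 379443/2 = 207141/2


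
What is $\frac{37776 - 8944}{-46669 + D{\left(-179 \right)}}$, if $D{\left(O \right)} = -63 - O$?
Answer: $- \frac{28832}{46553} \approx -0.61934$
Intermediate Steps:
$\frac{37776 - 8944}{-46669 + D{\left(-179 \right)}} = \frac{37776 - 8944}{-46669 - -116} = \frac{28832}{-46669 + \left(-63 + 179\right)} = \frac{28832}{-46669 + 116} = \frac{28832}{-46553} = 28832 \left(- \frac{1}{46553}\right) = - \frac{28832}{46553}$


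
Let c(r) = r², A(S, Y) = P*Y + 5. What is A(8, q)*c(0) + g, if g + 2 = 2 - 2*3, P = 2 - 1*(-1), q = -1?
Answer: -6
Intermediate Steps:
P = 3 (P = 2 + 1 = 3)
g = -6 (g = -2 + (2 - 2*3) = -2 + (2 - 6) = -2 - 4 = -6)
A(S, Y) = 5 + 3*Y (A(S, Y) = 3*Y + 5 = 5 + 3*Y)
A(8, q)*c(0) + g = (5 + 3*(-1))*0² - 6 = (5 - 3)*0 - 6 = 2*0 - 6 = 0 - 6 = -6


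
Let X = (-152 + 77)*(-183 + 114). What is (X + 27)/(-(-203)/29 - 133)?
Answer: -289/7 ≈ -41.286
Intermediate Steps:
X = 5175 (X = -75*(-69) = 5175)
(X + 27)/(-(-203)/29 - 133) = (5175 + 27)/(-(-203)/29 - 133) = 5202/(-(-203)/29 - 133) = 5202/(-7*(-1) - 133) = 5202/(7 - 133) = 5202/(-126) = 5202*(-1/126) = -289/7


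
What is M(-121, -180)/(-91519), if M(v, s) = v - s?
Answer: -59/91519 ≈ -0.00064467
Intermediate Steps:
M(-121, -180)/(-91519) = (-121 - 1*(-180))/(-91519) = (-121 + 180)*(-1/91519) = 59*(-1/91519) = -59/91519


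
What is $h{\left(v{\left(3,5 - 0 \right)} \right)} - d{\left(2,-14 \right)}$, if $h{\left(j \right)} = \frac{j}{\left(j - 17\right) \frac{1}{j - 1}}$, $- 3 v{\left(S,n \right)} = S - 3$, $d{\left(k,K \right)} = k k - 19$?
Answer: $15$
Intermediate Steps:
$d{\left(k,K \right)} = -19 + k^{2}$ ($d{\left(k,K \right)} = k^{2} - 19 = -19 + k^{2}$)
$v{\left(S,n \right)} = 1 - \frac{S}{3}$ ($v{\left(S,n \right)} = - \frac{S - 3}{3} = - \frac{-3 + S}{3} = 1 - \frac{S}{3}$)
$h{\left(j \right)} = \frac{j \left(-1 + j\right)}{-17 + j}$ ($h{\left(j \right)} = \frac{j}{\left(-17 + j\right) \frac{1}{-1 + j}} = \frac{j}{\frac{1}{-1 + j} \left(-17 + j\right)} = j \frac{-1 + j}{-17 + j} = \frac{j \left(-1 + j\right)}{-17 + j}$)
$h{\left(v{\left(3,5 - 0 \right)} \right)} - d{\left(2,-14 \right)} = \frac{\left(1 - 1\right) \left(-1 + \left(1 - 1\right)\right)}{-17 + \left(1 - 1\right)} - \left(-19 + 2^{2}\right) = \frac{\left(1 - 1\right) \left(-1 + \left(1 - 1\right)\right)}{-17 + \left(1 - 1\right)} - \left(-19 + 4\right) = \frac{0 \left(-1 + 0\right)}{-17 + 0} - -15 = 0 \frac{1}{-17} \left(-1\right) + 15 = 0 \left(- \frac{1}{17}\right) \left(-1\right) + 15 = 0 + 15 = 15$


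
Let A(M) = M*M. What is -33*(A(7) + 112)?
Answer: -5313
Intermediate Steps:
A(M) = M²
-33*(A(7) + 112) = -33*(7² + 112) = -33*(49 + 112) = -33*161 = -5313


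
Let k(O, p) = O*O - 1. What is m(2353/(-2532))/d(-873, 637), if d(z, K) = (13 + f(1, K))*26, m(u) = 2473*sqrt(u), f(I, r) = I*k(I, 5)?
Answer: 2473*I*sqrt(1489449)/427908 ≈ 7.0532*I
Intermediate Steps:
k(O, p) = -1 + O**2 (k(O, p) = O**2 - 1 = -1 + O**2)
f(I, r) = I*(-1 + I**2)
d(z, K) = 338 (d(z, K) = (13 + (1**3 - 1*1))*26 = (13 + (1 - 1))*26 = (13 + 0)*26 = 13*26 = 338)
m(2353/(-2532))/d(-873, 637) = (2473*sqrt(2353/(-2532)))/338 = (2473*sqrt(2353*(-1/2532)))*(1/338) = (2473*sqrt(-2353/2532))*(1/338) = (2473*(I*sqrt(1489449)/1266))*(1/338) = (2473*I*sqrt(1489449)/1266)*(1/338) = 2473*I*sqrt(1489449)/427908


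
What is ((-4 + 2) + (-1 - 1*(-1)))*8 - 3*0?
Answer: -16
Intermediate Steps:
((-4 + 2) + (-1 - 1*(-1)))*8 - 3*0 = (-2 + (-1 + 1))*8 + 0 = (-2 + 0)*8 + 0 = -2*8 + 0 = -16 + 0 = -16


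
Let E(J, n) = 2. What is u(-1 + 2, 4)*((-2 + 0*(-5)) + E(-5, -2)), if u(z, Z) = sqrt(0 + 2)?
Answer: 0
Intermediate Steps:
u(z, Z) = sqrt(2)
u(-1 + 2, 4)*((-2 + 0*(-5)) + E(-5, -2)) = sqrt(2)*((-2 + 0*(-5)) + 2) = sqrt(2)*((-2 + 0) + 2) = sqrt(2)*(-2 + 2) = sqrt(2)*0 = 0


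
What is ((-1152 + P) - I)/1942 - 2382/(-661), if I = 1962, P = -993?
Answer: 1911117/1283662 ≈ 1.4888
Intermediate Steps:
((-1152 + P) - I)/1942 - 2382/(-661) = ((-1152 - 993) - 1*1962)/1942 - 2382/(-661) = (-2145 - 1962)*(1/1942) - 2382*(-1/661) = -4107*1/1942 + 2382/661 = -4107/1942 + 2382/661 = 1911117/1283662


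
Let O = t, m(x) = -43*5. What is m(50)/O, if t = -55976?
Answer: 215/55976 ≈ 0.0038409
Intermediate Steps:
m(x) = -215
O = -55976
m(50)/O = -215/(-55976) = -215*(-1/55976) = 215/55976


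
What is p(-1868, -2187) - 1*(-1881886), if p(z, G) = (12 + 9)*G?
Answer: 1835959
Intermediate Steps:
p(z, G) = 21*G
p(-1868, -2187) - 1*(-1881886) = 21*(-2187) - 1*(-1881886) = -45927 + 1881886 = 1835959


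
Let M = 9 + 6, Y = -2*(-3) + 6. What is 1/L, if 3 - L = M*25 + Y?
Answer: -1/384 ≈ -0.0026042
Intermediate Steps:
Y = 12 (Y = 6 + 6 = 12)
M = 15
L = -384 (L = 3 - (15*25 + 12) = 3 - (375 + 12) = 3 - 1*387 = 3 - 387 = -384)
1/L = 1/(-384) = -1/384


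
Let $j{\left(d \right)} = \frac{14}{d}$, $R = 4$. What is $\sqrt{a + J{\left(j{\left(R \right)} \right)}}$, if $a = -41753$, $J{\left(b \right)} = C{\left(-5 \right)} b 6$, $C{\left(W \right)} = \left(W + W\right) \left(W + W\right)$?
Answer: $i \sqrt{39653} \approx 199.13 i$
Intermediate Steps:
$C{\left(W \right)} = 4 W^{2}$ ($C{\left(W \right)} = 2 W 2 W = 4 W^{2}$)
$J{\left(b \right)} = 600 b$ ($J{\left(b \right)} = 4 \left(-5\right)^{2} b 6 = 4 \cdot 25 b 6 = 100 b 6 = 600 b$)
$\sqrt{a + J{\left(j{\left(R \right)} \right)}} = \sqrt{-41753 + 600 \cdot \frac{14}{4}} = \sqrt{-41753 + 600 \cdot 14 \cdot \frac{1}{4}} = \sqrt{-41753 + 600 \cdot \frac{7}{2}} = \sqrt{-41753 + 2100} = \sqrt{-39653} = i \sqrt{39653}$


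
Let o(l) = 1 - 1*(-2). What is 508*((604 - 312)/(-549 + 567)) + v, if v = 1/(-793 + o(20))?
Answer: 58592711/7110 ≈ 8240.9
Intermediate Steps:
o(l) = 3 (o(l) = 1 + 2 = 3)
v = -1/790 (v = 1/(-793 + 3) = 1/(-790) = -1/790 ≈ -0.0012658)
508*((604 - 312)/(-549 + 567)) + v = 508*((604 - 312)/(-549 + 567)) - 1/790 = 508*(292/18) - 1/790 = 508*(292*(1/18)) - 1/790 = 508*(146/9) - 1/790 = 74168/9 - 1/790 = 58592711/7110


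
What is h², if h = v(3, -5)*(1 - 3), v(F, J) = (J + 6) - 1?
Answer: 0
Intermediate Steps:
v(F, J) = 5 + J (v(F, J) = (6 + J) - 1 = 5 + J)
h = 0 (h = (5 - 5)*(1 - 3) = 0*(-2) = 0)
h² = 0² = 0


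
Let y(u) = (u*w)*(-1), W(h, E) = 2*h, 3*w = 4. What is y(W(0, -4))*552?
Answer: 0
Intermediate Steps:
w = 4/3 (w = (1/3)*4 = 4/3 ≈ 1.3333)
y(u) = -4*u/3 (y(u) = (u*(4/3))*(-1) = (4*u/3)*(-1) = -4*u/3)
y(W(0, -4))*552 = -8*0/3*552 = -4/3*0*552 = 0*552 = 0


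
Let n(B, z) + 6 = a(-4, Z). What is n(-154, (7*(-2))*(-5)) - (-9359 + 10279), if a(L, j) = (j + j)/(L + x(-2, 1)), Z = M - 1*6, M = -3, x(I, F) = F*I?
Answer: -923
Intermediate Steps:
Z = -9 (Z = -3 - 1*6 = -3 - 6 = -9)
a(L, j) = 2*j/(-2 + L) (a(L, j) = (j + j)/(L + 1*(-2)) = (2*j)/(L - 2) = (2*j)/(-2 + L) = 2*j/(-2 + L))
n(B, z) = -3 (n(B, z) = -6 + 2*(-9)/(-2 - 4) = -6 + 2*(-9)/(-6) = -6 + 2*(-9)*(-⅙) = -6 + 3 = -3)
n(-154, (7*(-2))*(-5)) - (-9359 + 10279) = -3 - (-9359 + 10279) = -3 - 1*920 = -3 - 920 = -923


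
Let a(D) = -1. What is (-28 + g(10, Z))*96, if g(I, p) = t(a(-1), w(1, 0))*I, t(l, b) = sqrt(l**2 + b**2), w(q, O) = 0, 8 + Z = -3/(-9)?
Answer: -1728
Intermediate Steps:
Z = -23/3 (Z = -8 - 3/(-9) = -8 - 3*(-1/9) = -8 + 1/3 = -23/3 ≈ -7.6667)
t(l, b) = sqrt(b**2 + l**2)
g(I, p) = I (g(I, p) = sqrt(0**2 + (-1)**2)*I = sqrt(0 + 1)*I = sqrt(1)*I = 1*I = I)
(-28 + g(10, Z))*96 = (-28 + 10)*96 = -18*96 = -1728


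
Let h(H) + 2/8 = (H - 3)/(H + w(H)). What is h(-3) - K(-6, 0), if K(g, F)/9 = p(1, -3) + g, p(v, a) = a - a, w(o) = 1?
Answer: 227/4 ≈ 56.750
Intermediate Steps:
p(v, a) = 0
K(g, F) = 9*g (K(g, F) = 9*(0 + g) = 9*g)
h(H) = -¼ + (-3 + H)/(1 + H) (h(H) = -¼ + (H - 3)/(H + 1) = -¼ + (-3 + H)/(1 + H))
h(-3) - K(-6, 0) = (-13 + 3*(-3))/(4*(1 - 3)) - 9*(-6) = (¼)*(-13 - 9)/(-2) - 1*(-54) = (¼)*(-½)*(-22) + 54 = 11/4 + 54 = 227/4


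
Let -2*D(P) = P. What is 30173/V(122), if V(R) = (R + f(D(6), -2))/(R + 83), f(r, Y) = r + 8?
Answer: 6185465/127 ≈ 48704.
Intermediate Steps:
D(P) = -P/2
f(r, Y) = 8 + r
V(R) = (5 + R)/(83 + R) (V(R) = (R + (8 - ½*6))/(R + 83) = (R + (8 - 3))/(83 + R) = (R + 5)/(83 + R) = (5 + R)/(83 + R))
30173/V(122) = 30173/(((5 + 122)/(83 + 122))) = 30173/((127/205)) = 30173/(((1/205)*127)) = 30173/(127/205) = 30173*(205/127) = 6185465/127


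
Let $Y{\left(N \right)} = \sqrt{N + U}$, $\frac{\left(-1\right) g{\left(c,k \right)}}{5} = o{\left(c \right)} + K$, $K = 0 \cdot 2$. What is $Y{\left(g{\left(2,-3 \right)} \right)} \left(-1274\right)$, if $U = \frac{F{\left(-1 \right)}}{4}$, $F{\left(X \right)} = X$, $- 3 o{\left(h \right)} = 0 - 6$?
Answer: $- 637 i \sqrt{41} \approx - 4078.8 i$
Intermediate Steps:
$o{\left(h \right)} = 2$ ($o{\left(h \right)} = - \frac{0 - 6}{3} = \left(- \frac{1}{3}\right) \left(-6\right) = 2$)
$K = 0$
$U = - \frac{1}{4} \approx -0.25$
$g{\left(c,k \right)} = -10$ ($g{\left(c,k \right)} = - 5 \left(2 + 0\right) = \left(-5\right) 2 = -10$)
$Y{\left(N \right)} = \sqrt{- \frac{1}{4} + N}$ ($Y{\left(N \right)} = \sqrt{N - \frac{1}{4}} = \sqrt{- \frac{1}{4} + N}$)
$Y{\left(g{\left(2,-3 \right)} \right)} \left(-1274\right) = \frac{\sqrt{-1 + 4 \left(-10\right)}}{2} \left(-1274\right) = \frac{\sqrt{-1 - 40}}{2} \left(-1274\right) = \frac{\sqrt{-41}}{2} \left(-1274\right) = \frac{i \sqrt{41}}{2} \left(-1274\right) = - 637 i \sqrt{41}$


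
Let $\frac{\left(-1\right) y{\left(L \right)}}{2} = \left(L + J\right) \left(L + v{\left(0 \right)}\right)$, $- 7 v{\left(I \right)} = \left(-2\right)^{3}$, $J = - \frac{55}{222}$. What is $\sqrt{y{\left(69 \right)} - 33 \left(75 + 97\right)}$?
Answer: $\frac{i \sqrt{9249707145}}{777} \approx 123.78 i$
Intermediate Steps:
$J = - \frac{55}{222}$ ($J = \left(-55\right) \frac{1}{222} = - \frac{55}{222} \approx -0.24775$)
$v{\left(I \right)} = \frac{8}{7}$ ($v{\left(I \right)} = - \frac{\left(-2\right)^{3}}{7} = \left(- \frac{1}{7}\right) \left(-8\right) = \frac{8}{7}$)
$y{\left(L \right)} = - 2 \left(- \frac{55}{222} + L\right) \left(\frac{8}{7} + L\right)$ ($y{\left(L \right)} = - 2 \left(L - \frac{55}{222}\right) \left(L + \frac{8}{7}\right) = - 2 \left(- \frac{55}{222} + L\right) \left(\frac{8}{7} + L\right)$)
$\sqrt{y{\left(69 \right)} - 33 \left(75 + 97\right)} = \sqrt{\left(\frac{440}{777} - 2 \cdot 69^{2} - \frac{31993}{259}\right) - 33 \left(75 + 97\right)} = \sqrt{\left(\frac{440}{777} - 9522 - \frac{31993}{259}\right) - 5676} = \sqrt{- \frac{7494133}{777} - 5676} = \sqrt{- \frac{11904385}{777}} = \frac{i \sqrt{9249707145}}{777}$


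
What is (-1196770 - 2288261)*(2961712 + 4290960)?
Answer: -25275786752832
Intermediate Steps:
(-1196770 - 2288261)*(2961712 + 4290960) = -3485031*7252672 = -25275786752832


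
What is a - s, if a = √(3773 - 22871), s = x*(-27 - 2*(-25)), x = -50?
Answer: 1150 + 3*I*√2122 ≈ 1150.0 + 138.2*I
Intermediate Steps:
s = -1150 (s = -50*(-27 - 2*(-25)) = -50*(-27 + 50) = -50*23 = -1150)
a = 3*I*√2122 (a = √(-19098) = 3*I*√2122 ≈ 138.2*I)
a - s = 3*I*√2122 - 1*(-1150) = 3*I*√2122 + 1150 = 1150 + 3*I*√2122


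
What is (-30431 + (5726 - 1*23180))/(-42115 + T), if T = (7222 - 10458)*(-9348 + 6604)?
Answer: -47885/8837469 ≈ -0.0054184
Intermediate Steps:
T = 8879584 (T = -3236*(-2744) = 8879584)
(-30431 + (5726 - 1*23180))/(-42115 + T) = (-30431 + (5726 - 1*23180))/(-42115 + 8879584) = (-30431 + (5726 - 23180))/8837469 = (-30431 - 17454)*(1/8837469) = -47885*1/8837469 = -47885/8837469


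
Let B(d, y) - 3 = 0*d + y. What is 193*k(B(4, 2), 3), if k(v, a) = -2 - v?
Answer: -1351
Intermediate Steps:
B(d, y) = 3 + y (B(d, y) = 3 + (0*d + y) = 3 + (0 + y) = 3 + y)
193*k(B(4, 2), 3) = 193*(-2 - (3 + 2)) = 193*(-2 - 1*5) = 193*(-2 - 5) = 193*(-7) = -1351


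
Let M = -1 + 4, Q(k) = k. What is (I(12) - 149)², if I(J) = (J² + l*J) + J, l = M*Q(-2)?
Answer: 4225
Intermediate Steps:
M = 3
l = -6 (l = 3*(-2) = -6)
I(J) = J² - 5*J (I(J) = (J² - 6*J) + J = J² - 5*J)
(I(12) - 149)² = (12*(-5 + 12) - 149)² = (12*7 - 149)² = (84 - 149)² = (-65)² = 4225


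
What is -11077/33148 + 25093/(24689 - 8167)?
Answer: 324384285/273835628 ≈ 1.1846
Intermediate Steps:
-11077/33148 + 25093/(24689 - 8167) = -11077*1/33148 + 25093/16522 = -11077/33148 + 25093*(1/16522) = -11077/33148 + 25093/16522 = 324384285/273835628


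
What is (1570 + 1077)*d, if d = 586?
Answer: 1551142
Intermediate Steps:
(1570 + 1077)*d = (1570 + 1077)*586 = 2647*586 = 1551142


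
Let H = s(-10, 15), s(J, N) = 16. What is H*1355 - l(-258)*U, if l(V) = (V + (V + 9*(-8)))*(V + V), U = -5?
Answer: 1538720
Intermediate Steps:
H = 16
l(V) = 2*V*(-72 + 2*V) (l(V) = (V + (V - 72))*(2*V) = (V + (-72 + V))*(2*V) = (-72 + 2*V)*(2*V) = 2*V*(-72 + 2*V))
H*1355 - l(-258)*U = 16*1355 - 4*(-258)*(-36 - 258)*(-5) = 21680 - 4*(-258)*(-294)*(-5) = 21680 - 303408*(-5) = 21680 - 1*(-1517040) = 21680 + 1517040 = 1538720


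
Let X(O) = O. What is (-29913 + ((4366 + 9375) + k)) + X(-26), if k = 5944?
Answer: -10254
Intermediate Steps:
(-29913 + ((4366 + 9375) + k)) + X(-26) = (-29913 + ((4366 + 9375) + 5944)) - 26 = (-29913 + (13741 + 5944)) - 26 = (-29913 + 19685) - 26 = -10228 - 26 = -10254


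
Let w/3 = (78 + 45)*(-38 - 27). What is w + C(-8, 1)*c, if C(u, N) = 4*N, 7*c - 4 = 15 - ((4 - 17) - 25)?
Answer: -167667/7 ≈ -23952.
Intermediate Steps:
w = -23985 (w = 3*((78 + 45)*(-38 - 27)) = 3*(123*(-65)) = 3*(-7995) = -23985)
c = 57/7 (c = 4/7 + (15 - ((4 - 17) - 25))/7 = 4/7 + (15 - (-13 - 25))/7 = 4/7 + (15 - 1*(-38))/7 = 4/7 + (15 + 38)/7 = 4/7 + (⅐)*53 = 4/7 + 53/7 = 57/7 ≈ 8.1429)
w + C(-8, 1)*c = -23985 + (4*1)*(57/7) = -23985 + 4*(57/7) = -23985 + 228/7 = -167667/7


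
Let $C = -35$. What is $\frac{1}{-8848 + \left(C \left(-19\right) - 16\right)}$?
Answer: $- \frac{1}{8199} \approx -0.00012197$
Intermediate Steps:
$\frac{1}{-8848 + \left(C \left(-19\right) - 16\right)} = \frac{1}{-8848 - -649} = \frac{1}{-8848 + \left(665 - 16\right)} = \frac{1}{-8848 + 649} = \frac{1}{-8199} = - \frac{1}{8199}$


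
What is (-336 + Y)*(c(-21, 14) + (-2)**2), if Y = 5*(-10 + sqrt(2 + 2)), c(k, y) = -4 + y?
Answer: -5264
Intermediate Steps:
Y = -40 (Y = 5*(-10 + sqrt(4)) = 5*(-10 + 2) = 5*(-8) = -40)
(-336 + Y)*(c(-21, 14) + (-2)**2) = (-336 - 40)*((-4 + 14) + (-2)**2) = -376*(10 + 4) = -376*14 = -5264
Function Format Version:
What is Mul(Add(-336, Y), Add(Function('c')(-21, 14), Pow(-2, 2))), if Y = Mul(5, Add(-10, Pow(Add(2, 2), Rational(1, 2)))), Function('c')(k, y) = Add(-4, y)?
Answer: -5264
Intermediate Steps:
Y = -40 (Y = Mul(5, Add(-10, Pow(4, Rational(1, 2)))) = Mul(5, Add(-10, 2)) = Mul(5, -8) = -40)
Mul(Add(-336, Y), Add(Function('c')(-21, 14), Pow(-2, 2))) = Mul(Add(-336, -40), Add(Add(-4, 14), Pow(-2, 2))) = Mul(-376, Add(10, 4)) = Mul(-376, 14) = -5264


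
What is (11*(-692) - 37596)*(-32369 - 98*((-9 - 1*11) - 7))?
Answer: 1343717384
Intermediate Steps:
(11*(-692) - 37596)*(-32369 - 98*((-9 - 1*11) - 7)) = (-7612 - 37596)*(-32369 - 98*((-9 - 11) - 7)) = -45208*(-32369 - 98*(-20 - 7)) = -45208*(-32369 - 98*(-27)) = -45208*(-32369 + 2646) = -45208*(-29723) = 1343717384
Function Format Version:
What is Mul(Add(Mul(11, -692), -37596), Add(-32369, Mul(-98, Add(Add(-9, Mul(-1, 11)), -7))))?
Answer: 1343717384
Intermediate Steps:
Mul(Add(Mul(11, -692), -37596), Add(-32369, Mul(-98, Add(Add(-9, Mul(-1, 11)), -7)))) = Mul(Add(-7612, -37596), Add(-32369, Mul(-98, Add(Add(-9, -11), -7)))) = Mul(-45208, Add(-32369, Mul(-98, Add(-20, -7)))) = Mul(-45208, Add(-32369, Mul(-98, -27))) = Mul(-45208, Add(-32369, 2646)) = Mul(-45208, -29723) = 1343717384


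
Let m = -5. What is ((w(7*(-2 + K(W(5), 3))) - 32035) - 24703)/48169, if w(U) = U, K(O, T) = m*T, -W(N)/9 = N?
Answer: -56857/48169 ≈ -1.1804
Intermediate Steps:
W(N) = -9*N
K(O, T) = -5*T
((w(7*(-2 + K(W(5), 3))) - 32035) - 24703)/48169 = ((7*(-2 - 5*3) - 32035) - 24703)/48169 = ((7*(-2 - 15) - 32035) - 24703)*(1/48169) = ((7*(-17) - 32035) - 24703)*(1/48169) = ((-119 - 32035) - 24703)*(1/48169) = (-32154 - 24703)*(1/48169) = -56857*1/48169 = -56857/48169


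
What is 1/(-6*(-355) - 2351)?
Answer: -1/221 ≈ -0.0045249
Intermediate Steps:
1/(-6*(-355) - 2351) = 1/(2130 - 2351) = 1/(-221) = -1/221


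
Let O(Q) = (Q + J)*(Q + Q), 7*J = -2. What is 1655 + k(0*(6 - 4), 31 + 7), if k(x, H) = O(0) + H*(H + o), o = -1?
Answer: 3061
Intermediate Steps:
J = -2/7 (J = (⅐)*(-2) = -2/7 ≈ -0.28571)
O(Q) = 2*Q*(-2/7 + Q) (O(Q) = (Q - 2/7)*(Q + Q) = (-2/7 + Q)*(2*Q) = 2*Q*(-2/7 + Q))
k(x, H) = H*(-1 + H) (k(x, H) = (2/7)*0*(-2 + 7*0) + H*(H - 1) = (2/7)*0*(-2 + 0) + H*(-1 + H) = (2/7)*0*(-2) + H*(-1 + H) = 0 + H*(-1 + H) = H*(-1 + H))
1655 + k(0*(6 - 4), 31 + 7) = 1655 + (31 + 7)*(-1 + (31 + 7)) = 1655 + 38*(-1 + 38) = 1655 + 38*37 = 1655 + 1406 = 3061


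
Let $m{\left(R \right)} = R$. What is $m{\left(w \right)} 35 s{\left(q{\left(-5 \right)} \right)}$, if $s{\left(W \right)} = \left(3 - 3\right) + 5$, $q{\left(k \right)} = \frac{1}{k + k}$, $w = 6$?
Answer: $1050$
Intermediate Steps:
$q{\left(k \right)} = \frac{1}{2 k}$
$s{\left(W \right)} = 5$ ($s{\left(W \right)} = 0 + 5 = 5$)
$m{\left(w \right)} 35 s{\left(q{\left(-5 \right)} \right)} = 6 \cdot 35 \cdot 5 = 210 \cdot 5 = 1050$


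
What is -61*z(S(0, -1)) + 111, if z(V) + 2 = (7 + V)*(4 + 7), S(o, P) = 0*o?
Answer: -4464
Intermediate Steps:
S(o, P) = 0
z(V) = 75 + 11*V (z(V) = -2 + (7 + V)*(4 + 7) = -2 + (7 + V)*11 = -2 + (77 + 11*V) = 75 + 11*V)
-61*z(S(0, -1)) + 111 = -61*(75 + 11*0) + 111 = -61*(75 + 0) + 111 = -61*75 + 111 = -4575 + 111 = -4464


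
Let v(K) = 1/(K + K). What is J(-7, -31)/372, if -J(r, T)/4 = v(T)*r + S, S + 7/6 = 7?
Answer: -553/8649 ≈ -0.063938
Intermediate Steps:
v(K) = 1/(2*K)
S = 35/6 (S = -7/6 + 7 = 35/6 ≈ 5.8333)
J(r, T) = -70/3 - 2*r/T (J(r, T) = -4*((1/(2*T))*r + 35/6) = -4*(r/(2*T) + 35/6) = -4*(35/6 + r/(2*T)) = -70/3 - 2*r/T)
J(-7, -31)/372 = (-70/3 - 2*(-7)/(-31))/372 = (-70/3 - 2*(-7)*(-1/31))*(1/372) = (-70/3 - 14/31)*(1/372) = -2212/93*1/372 = -553/8649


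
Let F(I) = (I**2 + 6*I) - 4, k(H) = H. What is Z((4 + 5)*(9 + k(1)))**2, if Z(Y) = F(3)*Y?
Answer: 4284900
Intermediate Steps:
F(I) = -4 + I**2 + 6*I
Z(Y) = 23*Y (Z(Y) = (-4 + 3**2 + 6*3)*Y = (-4 + 9 + 18)*Y = 23*Y)
Z((4 + 5)*(9 + k(1)))**2 = (23*((4 + 5)*(9 + 1)))**2 = (23*(9*10))**2 = (23*90)**2 = 2070**2 = 4284900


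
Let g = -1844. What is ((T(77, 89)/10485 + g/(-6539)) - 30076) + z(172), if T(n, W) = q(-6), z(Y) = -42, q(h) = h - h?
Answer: -196939758/6539 ≈ -30118.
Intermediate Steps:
q(h) = 0
T(n, W) = 0
((T(77, 89)/10485 + g/(-6539)) - 30076) + z(172) = ((0/10485 - 1844/(-6539)) - 30076) - 42 = ((0*(1/10485) - 1844*(-1/6539)) - 30076) - 42 = ((0 + 1844/6539) - 30076) - 42 = (1844/6539 - 30076) - 42 = -196665120/6539 - 42 = -196939758/6539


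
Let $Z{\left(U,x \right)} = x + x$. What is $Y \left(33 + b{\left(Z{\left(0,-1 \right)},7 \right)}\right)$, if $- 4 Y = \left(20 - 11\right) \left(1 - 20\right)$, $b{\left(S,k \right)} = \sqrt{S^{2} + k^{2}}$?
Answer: $\frac{5643}{4} + \frac{171 \sqrt{53}}{4} \approx 1722.0$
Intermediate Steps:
$Z{\left(U,x \right)} = 2 x$
$Y = \frac{171}{4}$ ($Y = - \frac{\left(20 - 11\right) \left(1 - 20\right)}{4} = - \frac{9 \left(-19\right)}{4} = \left(- \frac{1}{4}\right) \left(-171\right) = \frac{171}{4} \approx 42.75$)
$Y \left(33 + b{\left(Z{\left(0,-1 \right)},7 \right)}\right) = \frac{171 \left(33 + \sqrt{\left(2 \left(-1\right)\right)^{2} + 7^{2}}\right)}{4} = \frac{171 \left(33 + \sqrt{\left(-2\right)^{2} + 49}\right)}{4} = \frac{171 \left(33 + \sqrt{4 + 49}\right)}{4} = \frac{171 \left(33 + \sqrt{53}\right)}{4} = \frac{5643}{4} + \frac{171 \sqrt{53}}{4}$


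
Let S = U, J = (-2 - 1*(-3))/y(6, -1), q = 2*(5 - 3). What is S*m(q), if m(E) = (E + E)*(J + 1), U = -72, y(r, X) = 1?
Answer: -1152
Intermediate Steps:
q = 4 (q = 2*2 = 4)
J = 1 (J = (-2 - 1*(-3))/1 = (-2 + 3)*1 = 1*1 = 1)
m(E) = 4*E (m(E) = (E + E)*(1 + 1) = (2*E)*2 = 4*E)
S = -72
S*m(q) = -288*4 = -72*16 = -1152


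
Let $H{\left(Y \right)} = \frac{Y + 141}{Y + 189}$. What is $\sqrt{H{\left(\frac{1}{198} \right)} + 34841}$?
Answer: $\frac{\sqrt{48795200860026}}{37423} \approx 186.66$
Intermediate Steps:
$H{\left(Y \right)} = \frac{141 + Y}{189 + Y}$
$\sqrt{H{\left(\frac{1}{198} \right)} + 34841} = \sqrt{\frac{141 + \frac{1}{198}}{189 + \frac{1}{198}} + 34841} = \sqrt{\frac{1}{\frac{37423}{198}} \cdot \frac{27919}{198} + 34841} = \sqrt{\frac{198}{37423} \cdot \frac{27919}{198} + 34841} = \sqrt{\frac{27919}{37423} + 34841} = \sqrt{\frac{1303882662}{37423}} = \frac{\sqrt{48795200860026}}{37423}$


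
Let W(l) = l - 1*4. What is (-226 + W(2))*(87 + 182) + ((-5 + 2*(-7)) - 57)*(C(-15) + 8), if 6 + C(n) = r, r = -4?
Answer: -61180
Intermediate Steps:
W(l) = -4 + l (W(l) = l - 4 = -4 + l)
C(n) = -10 (C(n) = -6 - 4 = -10)
(-226 + W(2))*(87 + 182) + ((-5 + 2*(-7)) - 57)*(C(-15) + 8) = (-226 + (-4 + 2))*(87 + 182) + ((-5 + 2*(-7)) - 57)*(-10 + 8) = (-226 - 2)*269 + ((-5 - 14) - 57)*(-2) = -228*269 + (-19 - 57)*(-2) = -61332 - 76*(-2) = -61332 + 152 = -61180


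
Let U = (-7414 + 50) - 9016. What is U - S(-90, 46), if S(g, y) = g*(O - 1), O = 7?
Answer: -15840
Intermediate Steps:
U = -16380 (U = -7364 - 9016 = -16380)
S(g, y) = 6*g (S(g, y) = g*(7 - 1) = g*6 = 6*g)
U - S(-90, 46) = -16380 - 6*(-90) = -16380 - 1*(-540) = -16380 + 540 = -15840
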